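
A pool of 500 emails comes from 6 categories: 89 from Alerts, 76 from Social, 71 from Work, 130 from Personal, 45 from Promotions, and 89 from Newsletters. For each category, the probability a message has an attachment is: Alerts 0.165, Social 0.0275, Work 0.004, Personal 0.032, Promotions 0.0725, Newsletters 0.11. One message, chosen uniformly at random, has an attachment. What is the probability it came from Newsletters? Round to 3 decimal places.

0.286

Compute prior × likelihood for every hypothesis:
  Alerts: 0.178 × 0.165 = 0.02937
  Social: 0.152 × 0.0275 = 0.00418
  Work: 0.142 × 0.004 = 0.000568
  Personal: 0.26 × 0.032 = 0.00832
  Promotions: 0.09 × 0.0725 = 0.006525
  Newsletters: 0.178 × 0.11 = 0.01958
Total = 0.068543.
P(Newsletters | evidence) = 0.01958 / 0.068543 ≈ 0.286.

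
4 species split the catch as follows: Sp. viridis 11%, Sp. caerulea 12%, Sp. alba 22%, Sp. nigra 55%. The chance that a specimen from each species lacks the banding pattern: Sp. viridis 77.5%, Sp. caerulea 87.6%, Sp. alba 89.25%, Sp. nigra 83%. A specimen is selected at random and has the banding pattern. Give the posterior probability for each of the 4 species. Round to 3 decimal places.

Taking complements, P(banded | each) = Sp. viridis 0.225, Sp. caerulea 0.124, Sp. alba 0.1075, Sp. nigra 0.17.
Prior × likelihood for each hypothesis:
  Sp. viridis: 0.11 × 0.225 = 0.02475
  Sp. caerulea: 0.12 × 0.124 = 0.01488
  Sp. alba: 0.22 × 0.1075 = 0.02365
  Sp. nigra: 0.55 × 0.17 = 0.0935
Sum = 0.15678.
P(Sp. viridis | banded) = 0.02475/0.15678 ≈ 0.158
P(Sp. caerulea | banded) = 0.01488/0.15678 ≈ 0.095
P(Sp. alba | banded) = 0.02365/0.15678 ≈ 0.151
P(Sp. nigra | banded) = 0.0935/0.15678 ≈ 0.596

Sp. viridis 0.158, Sp. caerulea 0.095, Sp. alba 0.151, Sp. nigra 0.596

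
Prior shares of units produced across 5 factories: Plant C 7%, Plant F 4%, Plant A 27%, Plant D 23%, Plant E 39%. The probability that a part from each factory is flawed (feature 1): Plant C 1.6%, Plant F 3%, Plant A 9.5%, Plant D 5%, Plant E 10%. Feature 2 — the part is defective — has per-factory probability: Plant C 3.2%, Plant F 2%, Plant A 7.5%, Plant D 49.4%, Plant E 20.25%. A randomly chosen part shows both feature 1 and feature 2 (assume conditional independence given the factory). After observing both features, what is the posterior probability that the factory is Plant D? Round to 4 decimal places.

0.3651

By Bayes' rule, posterior ∝ prior × likelihood:
  Plant C: 0.07 × 0.016 × 0.032 = 0.00003584
  Plant F: 0.04 × 0.03 × 0.02 = 0.000024
  Plant A: 0.27 × 0.095 × 0.075 = 0.00192375
  Plant D: 0.23 × 0.05 × 0.494 = 0.005681
  Plant E: 0.39 × 0.1 × 0.2025 = 0.0078975
Normalizing constant = 0.01556209.
P(Plant D | evidence) = 0.005681 / 0.01556209 ≈ 0.3651.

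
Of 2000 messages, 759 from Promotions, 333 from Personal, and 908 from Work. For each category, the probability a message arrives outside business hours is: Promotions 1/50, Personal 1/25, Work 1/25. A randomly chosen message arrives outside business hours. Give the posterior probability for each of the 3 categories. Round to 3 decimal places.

Prior × likelihood for each hypothesis:
  Promotions: 0.3795 × 0.02 = 0.00759
  Personal: 0.1665 × 0.04 = 0.00666
  Work: 0.454 × 0.04 = 0.01816
Normalizing constant = 0.03241.
P(Promotions | off-hours) = 0.00759/0.03241 ≈ 0.234
P(Personal | off-hours) = 0.00666/0.03241 ≈ 0.205
P(Work | off-hours) = 0.01816/0.03241 ≈ 0.560

Promotions 0.234, Personal 0.205, Work 0.560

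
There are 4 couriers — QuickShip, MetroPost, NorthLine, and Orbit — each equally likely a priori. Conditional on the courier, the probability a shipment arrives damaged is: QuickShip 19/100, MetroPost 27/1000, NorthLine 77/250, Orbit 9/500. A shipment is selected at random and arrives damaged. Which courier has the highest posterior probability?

NorthLine

With a uniform prior (1/4 each), posterior ∝ likelihood:
  QuickShip: 0.19
  MetroPost: 0.027
  NorthLine: 0.308
  Orbit: 0.018
Normalizing constant = 0.543.
Largest term belongs to NorthLine, so NorthLine is most probable.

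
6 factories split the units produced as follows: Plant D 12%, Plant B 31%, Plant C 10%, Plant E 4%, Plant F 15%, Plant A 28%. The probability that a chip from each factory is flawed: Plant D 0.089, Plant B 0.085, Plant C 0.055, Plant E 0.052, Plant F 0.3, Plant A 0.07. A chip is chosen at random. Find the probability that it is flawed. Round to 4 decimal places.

0.1092

Prior × likelihood for each hypothesis:
  Plant D: 0.12 × 0.089 = 0.01068
  Plant B: 0.31 × 0.085 = 0.02635
  Plant C: 0.1 × 0.055 = 0.0055
  Plant E: 0.04 × 0.052 = 0.00208
  Plant F: 0.15 × 0.3 = 0.045
  Plant A: 0.28 × 0.07 = 0.0196
P(flawed) = 0.01068 + 0.02635 + 0.0055 + 0.00208 + 0.045 + 0.0196 = 0.10921 → 0.1092.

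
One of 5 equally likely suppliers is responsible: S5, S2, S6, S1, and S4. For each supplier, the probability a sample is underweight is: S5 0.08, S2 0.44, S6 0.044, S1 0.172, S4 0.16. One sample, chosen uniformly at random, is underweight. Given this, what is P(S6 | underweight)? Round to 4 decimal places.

With a uniform prior (1/5 each), posterior ∝ likelihood:
  S5: 0.08
  S2: 0.44
  S6: 0.044
  S1: 0.172
  S4: 0.16
Normalizing constant = 0.896.
P(S6 | evidence) = 0.044 / 0.896 ≈ 0.0491.

0.0491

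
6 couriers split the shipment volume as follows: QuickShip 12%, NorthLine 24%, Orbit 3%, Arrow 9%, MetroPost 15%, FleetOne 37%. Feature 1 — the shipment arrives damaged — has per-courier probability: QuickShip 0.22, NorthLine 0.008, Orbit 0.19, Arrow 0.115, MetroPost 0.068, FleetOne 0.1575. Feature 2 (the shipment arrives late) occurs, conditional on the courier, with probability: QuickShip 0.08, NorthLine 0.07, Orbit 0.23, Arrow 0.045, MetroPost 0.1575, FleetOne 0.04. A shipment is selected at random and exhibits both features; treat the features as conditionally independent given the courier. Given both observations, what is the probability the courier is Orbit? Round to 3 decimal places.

Compute prior × likelihood for every hypothesis:
  QuickShip: 0.12 × 0.22 × 0.08 = 0.002112
  NorthLine: 0.24 × 0.008 × 0.07 = 0.0001344
  Orbit: 0.03 × 0.19 × 0.23 = 0.001311
  Arrow: 0.09 × 0.115 × 0.045 = 0.00046575
  MetroPost: 0.15 × 0.068 × 0.1575 = 0.0016065
  FleetOne: 0.37 × 0.1575 × 0.04 = 0.002331
Sum = 0.00796065.
P(Orbit | evidence) = 0.001311 / 0.00796065 ≈ 0.165.

0.165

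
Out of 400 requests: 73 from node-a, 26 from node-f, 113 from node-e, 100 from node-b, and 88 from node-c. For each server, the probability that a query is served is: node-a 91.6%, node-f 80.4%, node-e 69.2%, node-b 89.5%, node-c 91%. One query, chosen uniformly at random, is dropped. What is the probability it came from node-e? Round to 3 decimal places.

0.540

Taking complements, P(dropped | each) = node-a 0.084, node-f 0.196, node-e 0.308, node-b 0.105, node-c 0.09.
Unnormalized posteriors (prior × likelihood):
  node-a: 0.1825 × 0.084 = 0.01533
  node-f: 0.065 × 0.196 = 0.01274
  node-e: 0.2825 × 0.308 = 0.08701
  node-b: 0.25 × 0.105 = 0.02625
  node-c: 0.22 × 0.09 = 0.0198
Sum = 0.16113.
P(node-e | evidence) = 0.08701 / 0.16113 ≈ 0.540.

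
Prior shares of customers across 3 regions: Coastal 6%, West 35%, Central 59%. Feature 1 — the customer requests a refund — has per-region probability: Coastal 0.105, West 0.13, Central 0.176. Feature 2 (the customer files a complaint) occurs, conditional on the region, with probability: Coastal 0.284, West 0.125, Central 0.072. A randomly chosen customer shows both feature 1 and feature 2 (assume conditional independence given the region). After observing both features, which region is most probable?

Prior × likelihood for each hypothesis:
  Coastal: 0.06 × 0.105 × 0.284 = 0.0017892
  West: 0.35 × 0.13 × 0.125 = 0.0056875
  Central: 0.59 × 0.176 × 0.072 = 0.00747648
Total = 0.01495318.
Largest term belongs to Central, so Central is most probable.

Central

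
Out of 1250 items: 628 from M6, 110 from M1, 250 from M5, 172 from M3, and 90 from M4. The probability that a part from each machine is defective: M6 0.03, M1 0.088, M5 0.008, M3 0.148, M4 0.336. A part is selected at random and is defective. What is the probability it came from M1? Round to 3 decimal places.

Compute prior × likelihood for every hypothesis:
  M6: 0.5024 × 0.03 = 0.015072
  M1: 0.088 × 0.088 = 0.007744
  M5: 0.2 × 0.008 = 0.0016
  M3: 0.1376 × 0.148 = 0.0203648
  M4: 0.072 × 0.336 = 0.024192
Sum = 0.0689728.
P(M1 | evidence) = 0.007744 / 0.0689728 ≈ 0.112.

0.112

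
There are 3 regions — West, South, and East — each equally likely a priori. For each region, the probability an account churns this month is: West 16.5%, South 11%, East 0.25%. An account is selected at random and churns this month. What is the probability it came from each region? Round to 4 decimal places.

West 0.5946, South 0.3964, East 0.0090

Since the prior is uniform, the posterior is proportional to the likelihood:
  West: 0.165
  South: 0.11
  East: 0.0025
Sum = 0.2775.
P(West | churn) = 0.165/0.2775 ≈ 0.5946
P(South | churn) = 0.11/0.2775 ≈ 0.3964
P(East | churn) = 0.0025/0.2775 ≈ 0.0090
(Check: 0.5946+0.3964+0.0090 = 1.0000.)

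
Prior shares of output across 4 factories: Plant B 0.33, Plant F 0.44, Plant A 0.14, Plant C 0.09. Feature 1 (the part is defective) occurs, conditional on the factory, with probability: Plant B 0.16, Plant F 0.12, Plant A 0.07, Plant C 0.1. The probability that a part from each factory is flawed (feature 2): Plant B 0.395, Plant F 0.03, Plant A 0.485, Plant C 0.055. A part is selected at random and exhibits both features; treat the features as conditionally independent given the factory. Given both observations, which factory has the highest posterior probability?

Prior × likelihood for each hypothesis:
  Plant B: 0.33 × 0.16 × 0.395 = 0.020856
  Plant F: 0.44 × 0.12 × 0.03 = 0.001584
  Plant A: 0.14 × 0.07 × 0.485 = 0.004753
  Plant C: 0.09 × 0.1 × 0.055 = 0.000495
Normalizing constant = 0.027688.
Largest term belongs to Plant B, so Plant B is most probable.

Plant B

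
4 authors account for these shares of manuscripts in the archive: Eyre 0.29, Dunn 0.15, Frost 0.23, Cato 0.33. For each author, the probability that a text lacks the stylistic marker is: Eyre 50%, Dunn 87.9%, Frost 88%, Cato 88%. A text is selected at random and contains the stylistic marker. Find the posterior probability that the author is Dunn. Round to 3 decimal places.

0.079

Taking complements, P(marker | each) = Eyre 0.5, Dunn 0.121, Frost 0.12, Cato 0.12.
Prior × likelihood for each hypothesis:
  Eyre: 0.29 × 0.5 = 0.145
  Dunn: 0.15 × 0.121 = 0.01815
  Frost: 0.23 × 0.12 = 0.0276
  Cato: 0.33 × 0.12 = 0.0396
Normalizing constant = 0.23035.
P(Dunn | evidence) = 0.01815 / 0.23035 ≈ 0.079.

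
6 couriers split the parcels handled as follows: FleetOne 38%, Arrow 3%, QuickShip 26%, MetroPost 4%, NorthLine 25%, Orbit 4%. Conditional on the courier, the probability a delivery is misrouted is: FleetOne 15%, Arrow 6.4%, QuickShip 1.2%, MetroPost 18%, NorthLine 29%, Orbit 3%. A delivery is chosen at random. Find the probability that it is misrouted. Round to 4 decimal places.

0.1429

By Bayes' rule, posterior ∝ prior × likelihood:
  FleetOne: 0.38 × 0.15 = 0.057
  Arrow: 0.03 × 0.064 = 0.00192
  QuickShip: 0.26 × 0.012 = 0.00312
  MetroPost: 0.04 × 0.18 = 0.0072
  NorthLine: 0.25 × 0.29 = 0.0725
  Orbit: 0.04 × 0.03 = 0.0012
P(misrouted) = 0.057 + 0.00192 + 0.00312 + 0.0072 + 0.0725 + 0.0012 = 0.14294 → 0.1429.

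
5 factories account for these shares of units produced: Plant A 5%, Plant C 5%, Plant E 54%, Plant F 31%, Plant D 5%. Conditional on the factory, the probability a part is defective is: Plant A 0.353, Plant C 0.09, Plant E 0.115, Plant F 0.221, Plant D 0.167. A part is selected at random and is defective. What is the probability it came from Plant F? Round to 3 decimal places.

0.425

By Bayes' rule, posterior ∝ prior × likelihood:
  Plant A: 0.05 × 0.353 = 0.01765
  Plant C: 0.05 × 0.09 = 0.0045
  Plant E: 0.54 × 0.115 = 0.0621
  Plant F: 0.31 × 0.221 = 0.06851
  Plant D: 0.05 × 0.167 = 0.00835
Normalizing constant = 0.16111.
P(Plant F | evidence) = 0.06851 / 0.16111 ≈ 0.425.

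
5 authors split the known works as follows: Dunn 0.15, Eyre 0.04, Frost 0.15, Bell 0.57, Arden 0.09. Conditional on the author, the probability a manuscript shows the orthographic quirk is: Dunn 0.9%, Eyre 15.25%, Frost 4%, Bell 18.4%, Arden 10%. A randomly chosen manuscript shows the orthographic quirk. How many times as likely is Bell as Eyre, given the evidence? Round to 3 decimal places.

17.193

Compute prior × likelihood for every hypothesis:
  Dunn: 0.15 × 0.009 = 0.00135
  Eyre: 0.04 × 0.1525 = 0.0061
  Frost: 0.15 × 0.04 = 0.006
  Bell: 0.57 × 0.184 = 0.10488
  Arden: 0.09 × 0.1 = 0.009
Total = 0.12733.
The ratio is 0.10488 / 0.0061 (the normalizer cancels) = 17.193.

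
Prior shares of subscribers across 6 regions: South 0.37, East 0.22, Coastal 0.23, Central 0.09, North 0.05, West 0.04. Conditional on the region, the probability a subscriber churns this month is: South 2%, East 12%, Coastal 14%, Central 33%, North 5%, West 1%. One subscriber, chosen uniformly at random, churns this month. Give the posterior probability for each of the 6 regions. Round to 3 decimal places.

South 0.075, East 0.268, Coastal 0.327, Central 0.301, North 0.025, West 0.004

Compute prior × likelihood for every hypothesis:
  South: 0.37 × 0.02 = 0.0074
  East: 0.22 × 0.12 = 0.0264
  Coastal: 0.23 × 0.14 = 0.0322
  Central: 0.09 × 0.33 = 0.0297
  North: 0.05 × 0.05 = 0.0025
  West: 0.04 × 0.01 = 0.0004
Sum = 0.0986.
P(South | churn) = 0.0074/0.0986 ≈ 0.075
P(East | churn) = 0.0264/0.0986 ≈ 0.268
P(Coastal | churn) = 0.0322/0.0986 ≈ 0.327
P(Central | churn) = 0.0297/0.0986 ≈ 0.301
P(North | churn) = 0.0025/0.0986 ≈ 0.025
P(West | churn) = 0.0004/0.0986 ≈ 0.004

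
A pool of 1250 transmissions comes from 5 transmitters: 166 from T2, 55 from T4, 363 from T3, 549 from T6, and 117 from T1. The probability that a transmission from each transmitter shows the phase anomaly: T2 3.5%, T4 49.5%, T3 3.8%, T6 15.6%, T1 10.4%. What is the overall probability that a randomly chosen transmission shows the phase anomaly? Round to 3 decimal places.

Unnormalized posteriors (prior × likelihood):
  T2: 0.1328 × 0.035 = 0.004648
  T4: 0.044 × 0.495 = 0.02178
  T3: 0.2904 × 0.038 = 0.0110352
  T6: 0.4392 × 0.156 = 0.0685152
  T1: 0.0936 × 0.104 = 0.0097344
P(anomaly) = 0.004648 + 0.02178 + 0.0110352 + 0.0685152 + 0.0097344 = 0.1157128 → 0.116.

0.116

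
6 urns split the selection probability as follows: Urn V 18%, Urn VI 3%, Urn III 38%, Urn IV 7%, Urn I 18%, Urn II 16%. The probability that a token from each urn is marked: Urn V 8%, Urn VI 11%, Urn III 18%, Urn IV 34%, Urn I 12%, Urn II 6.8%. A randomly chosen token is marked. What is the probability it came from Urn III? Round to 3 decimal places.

0.480

Compute prior × likelihood for every hypothesis:
  Urn V: 0.18 × 0.08 = 0.0144
  Urn VI: 0.03 × 0.11 = 0.0033
  Urn III: 0.38 × 0.18 = 0.0684
  Urn IV: 0.07 × 0.34 = 0.0238
  Urn I: 0.18 × 0.12 = 0.0216
  Urn II: 0.16 × 0.068 = 0.01088
Normalizing constant = 0.14238.
P(Urn III | evidence) = 0.0684 / 0.14238 ≈ 0.480.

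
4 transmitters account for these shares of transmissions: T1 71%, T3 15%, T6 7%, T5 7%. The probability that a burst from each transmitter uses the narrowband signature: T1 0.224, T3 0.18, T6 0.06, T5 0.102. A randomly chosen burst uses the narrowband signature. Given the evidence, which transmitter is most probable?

T1

By Bayes' rule, posterior ∝ prior × likelihood:
  T1: 0.71 × 0.224 = 0.15904
  T3: 0.15 × 0.18 = 0.027
  T6: 0.07 × 0.06 = 0.0042
  T5: 0.07 × 0.102 = 0.00714
Normalizing constant = 0.19738.
Largest term belongs to T1, so T1 is most probable.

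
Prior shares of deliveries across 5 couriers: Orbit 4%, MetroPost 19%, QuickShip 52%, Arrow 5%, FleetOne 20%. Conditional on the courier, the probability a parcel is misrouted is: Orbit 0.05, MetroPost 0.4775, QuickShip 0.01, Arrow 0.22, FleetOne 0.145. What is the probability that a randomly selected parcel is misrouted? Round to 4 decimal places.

By Bayes' rule, posterior ∝ prior × likelihood:
  Orbit: 0.04 × 0.05 = 0.002
  MetroPost: 0.19 × 0.4775 = 0.090725
  QuickShip: 0.52 × 0.01 = 0.0052
  Arrow: 0.05 × 0.22 = 0.011
  FleetOne: 0.2 × 0.145 = 0.029
P(misrouted) = 0.002 + 0.090725 + 0.0052 + 0.011 + 0.029 = 0.137925 → 0.1379.

0.1379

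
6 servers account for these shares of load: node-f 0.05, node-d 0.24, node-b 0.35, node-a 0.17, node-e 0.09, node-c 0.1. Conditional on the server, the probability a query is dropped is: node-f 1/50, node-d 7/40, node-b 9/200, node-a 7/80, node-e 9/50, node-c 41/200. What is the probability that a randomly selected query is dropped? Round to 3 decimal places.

0.110

Prior × likelihood for each hypothesis:
  node-f: 0.05 × 0.02 = 0.001
  node-d: 0.24 × 0.175 = 0.042
  node-b: 0.35 × 0.045 = 0.01575
  node-a: 0.17 × 0.0875 = 0.014875
  node-e: 0.09 × 0.18 = 0.0162
  node-c: 0.1 × 0.205 = 0.0205
P(dropped) = 0.001 + 0.042 + 0.01575 + 0.014875 + 0.0162 + 0.0205 = 0.110325 → 0.110.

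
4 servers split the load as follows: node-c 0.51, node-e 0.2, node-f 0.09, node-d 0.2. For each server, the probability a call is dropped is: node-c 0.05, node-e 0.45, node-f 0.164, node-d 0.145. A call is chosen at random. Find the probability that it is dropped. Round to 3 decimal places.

0.159

Prior × likelihood for each hypothesis:
  node-c: 0.51 × 0.05 = 0.0255
  node-e: 0.2 × 0.45 = 0.09
  node-f: 0.09 × 0.164 = 0.01476
  node-d: 0.2 × 0.145 = 0.029
P(dropped) = 0.0255 + 0.09 + 0.01476 + 0.029 = 0.15926 → 0.159.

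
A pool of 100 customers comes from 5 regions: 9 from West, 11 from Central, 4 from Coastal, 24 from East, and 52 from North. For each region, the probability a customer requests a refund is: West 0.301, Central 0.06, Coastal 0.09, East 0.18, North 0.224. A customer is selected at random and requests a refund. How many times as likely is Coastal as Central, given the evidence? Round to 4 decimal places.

0.5455

Prior × likelihood for each hypothesis:
  West: 0.09 × 0.301 = 0.02709
  Central: 0.11 × 0.06 = 0.0066
  Coastal: 0.04 × 0.09 = 0.0036
  East: 0.24 × 0.18 = 0.0432
  North: 0.52 × 0.224 = 0.11648
Total = 0.19697.
The ratio is 0.0036 / 0.0066 (the normalizer cancels) = 0.5455.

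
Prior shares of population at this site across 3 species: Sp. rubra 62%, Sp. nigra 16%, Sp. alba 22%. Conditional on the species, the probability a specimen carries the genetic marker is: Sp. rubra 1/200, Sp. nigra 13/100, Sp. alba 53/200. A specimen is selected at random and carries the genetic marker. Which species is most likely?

Sp. alba

Prior × likelihood for each hypothesis:
  Sp. rubra: 0.62 × 0.005 = 0.0031
  Sp. nigra: 0.16 × 0.13 = 0.0208
  Sp. alba: 0.22 × 0.265 = 0.0583
Sum = 0.0822.
Largest term belongs to Sp. alba, so Sp. alba is most probable.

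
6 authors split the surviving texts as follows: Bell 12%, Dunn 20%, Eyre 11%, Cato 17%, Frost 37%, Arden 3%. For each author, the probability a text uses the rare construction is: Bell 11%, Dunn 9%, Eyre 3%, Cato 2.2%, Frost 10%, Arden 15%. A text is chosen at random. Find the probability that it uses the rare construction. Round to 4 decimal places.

0.0797

Prior × likelihood for each hypothesis:
  Bell: 0.12 × 0.11 = 0.0132
  Dunn: 0.2 × 0.09 = 0.018
  Eyre: 0.11 × 0.03 = 0.0033
  Cato: 0.17 × 0.022 = 0.00374
  Frost: 0.37 × 0.1 = 0.037
  Arden: 0.03 × 0.15 = 0.0045
P(rare-form) = 0.0132 + 0.018 + 0.0033 + 0.00374 + 0.037 + 0.0045 = 0.07974 → 0.0797.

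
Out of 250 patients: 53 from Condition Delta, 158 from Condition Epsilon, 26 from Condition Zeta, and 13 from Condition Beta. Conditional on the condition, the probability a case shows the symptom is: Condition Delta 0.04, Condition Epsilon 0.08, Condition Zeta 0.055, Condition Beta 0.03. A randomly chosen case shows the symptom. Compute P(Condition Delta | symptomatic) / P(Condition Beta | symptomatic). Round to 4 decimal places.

Unnormalized posteriors (prior × likelihood):
  Condition Delta: 0.212 × 0.04 = 0.00848
  Condition Epsilon: 0.632 × 0.08 = 0.05056
  Condition Zeta: 0.104 × 0.055 = 0.00572
  Condition Beta: 0.052 × 0.03 = 0.00156
Sum = 0.06632.
The ratio is 0.00848 / 0.00156 (the normalizer cancels) = 5.4359.

5.4359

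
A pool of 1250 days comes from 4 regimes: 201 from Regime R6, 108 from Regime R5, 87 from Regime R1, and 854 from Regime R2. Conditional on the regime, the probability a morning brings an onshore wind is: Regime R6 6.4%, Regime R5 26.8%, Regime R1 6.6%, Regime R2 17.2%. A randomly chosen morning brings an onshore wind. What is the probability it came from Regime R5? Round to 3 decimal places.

By Bayes' rule, posterior ∝ prior × likelihood:
  Regime R6: 0.1608 × 0.064 = 0.0102912
  Regime R5: 0.0864 × 0.268 = 0.0231552
  Regime R1: 0.0696 × 0.066 = 0.0045936
  Regime R2: 0.6832 × 0.172 = 0.1175104
Normalizing constant = 0.1555504.
P(Regime R5 | evidence) = 0.0231552 / 0.1555504 ≈ 0.149.

0.149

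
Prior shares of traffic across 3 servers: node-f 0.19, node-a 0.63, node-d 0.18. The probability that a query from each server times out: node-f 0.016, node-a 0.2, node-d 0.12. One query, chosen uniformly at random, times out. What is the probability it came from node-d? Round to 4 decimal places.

0.1434

By Bayes' rule, posterior ∝ prior × likelihood:
  node-f: 0.19 × 0.016 = 0.00304
  node-a: 0.63 × 0.2 = 0.126
  node-d: 0.18 × 0.12 = 0.0216
Total = 0.15064.
P(node-d | evidence) = 0.0216 / 0.15064 ≈ 0.1434.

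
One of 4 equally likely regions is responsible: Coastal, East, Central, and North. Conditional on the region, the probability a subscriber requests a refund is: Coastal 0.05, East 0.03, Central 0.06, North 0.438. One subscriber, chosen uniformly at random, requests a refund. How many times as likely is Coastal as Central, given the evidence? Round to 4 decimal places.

With a uniform prior (1/4 each), posterior ∝ likelihood:
  Coastal: 0.05
  East: 0.03
  Central: 0.06
  North: 0.438
Sum = 0.578.
The ratio is 0.05 / 0.06 (the normalizer cancels) = 0.8333.

0.8333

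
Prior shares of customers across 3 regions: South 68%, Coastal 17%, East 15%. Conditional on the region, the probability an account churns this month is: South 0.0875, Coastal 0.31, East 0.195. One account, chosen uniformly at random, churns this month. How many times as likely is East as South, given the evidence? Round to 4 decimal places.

0.4916

Unnormalized posteriors (prior × likelihood):
  South: 0.68 × 0.0875 = 0.0595
  Coastal: 0.17 × 0.31 = 0.0527
  East: 0.15 × 0.195 = 0.02925
Total = 0.14145.
The ratio is 0.02925 / 0.0595 (the normalizer cancels) = 0.4916.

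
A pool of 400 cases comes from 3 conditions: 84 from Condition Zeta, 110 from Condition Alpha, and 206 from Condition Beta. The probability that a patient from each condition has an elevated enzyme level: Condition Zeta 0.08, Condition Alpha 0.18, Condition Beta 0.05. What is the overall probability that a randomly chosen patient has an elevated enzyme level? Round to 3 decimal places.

0.092

Compute prior × likelihood for every hypothesis:
  Condition Zeta: 0.21 × 0.08 = 0.0168
  Condition Alpha: 0.275 × 0.18 = 0.0495
  Condition Beta: 0.515 × 0.05 = 0.02575
P(elevated) = 0.0168 + 0.0495 + 0.02575 = 0.09205 → 0.092.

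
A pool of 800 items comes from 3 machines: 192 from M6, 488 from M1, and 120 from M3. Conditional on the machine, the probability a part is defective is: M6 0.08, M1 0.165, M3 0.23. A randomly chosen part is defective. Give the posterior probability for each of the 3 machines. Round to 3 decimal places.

Prior × likelihood for each hypothesis:
  M6: 0.24 × 0.08 = 0.0192
  M1: 0.61 × 0.165 = 0.10065
  M3: 0.15 × 0.23 = 0.0345
Sum = 0.15435.
P(M6 | defective) = 0.0192/0.15435 ≈ 0.124
P(M1 | defective) = 0.10065/0.15435 ≈ 0.652
P(M3 | defective) = 0.0345/0.15435 ≈ 0.224

M6 0.124, M1 0.652, M3 0.224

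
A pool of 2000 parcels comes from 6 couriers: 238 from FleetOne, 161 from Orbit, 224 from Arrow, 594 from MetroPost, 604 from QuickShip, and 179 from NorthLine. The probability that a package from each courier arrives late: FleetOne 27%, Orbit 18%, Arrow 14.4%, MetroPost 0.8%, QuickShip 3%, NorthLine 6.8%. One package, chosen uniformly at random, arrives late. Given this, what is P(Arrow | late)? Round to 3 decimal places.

0.201

Prior × likelihood for each hypothesis:
  FleetOne: 0.119 × 0.27 = 0.03213
  Orbit: 0.0805 × 0.18 = 0.01449
  Arrow: 0.112 × 0.144 = 0.016128
  MetroPost: 0.297 × 0.008 = 0.002376
  QuickShip: 0.302 × 0.03 = 0.00906
  NorthLine: 0.0895 × 0.068 = 0.006086
Sum = 0.08027.
P(Arrow | evidence) = 0.016128 / 0.08027 ≈ 0.201.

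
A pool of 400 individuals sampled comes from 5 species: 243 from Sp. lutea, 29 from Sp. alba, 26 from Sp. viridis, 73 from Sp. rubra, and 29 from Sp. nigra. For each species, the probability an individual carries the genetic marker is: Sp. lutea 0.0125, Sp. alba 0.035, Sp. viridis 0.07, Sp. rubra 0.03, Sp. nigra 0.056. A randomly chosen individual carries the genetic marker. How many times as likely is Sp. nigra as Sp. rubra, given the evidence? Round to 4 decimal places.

Prior × likelihood for each hypothesis:
  Sp. lutea: 0.6075 × 0.0125 = 0.00759375
  Sp. alba: 0.0725 × 0.035 = 0.0025375
  Sp. viridis: 0.065 × 0.07 = 0.00455
  Sp. rubra: 0.1825 × 0.03 = 0.005475
  Sp. nigra: 0.0725 × 0.056 = 0.00406
Normalizing constant = 0.02421625.
The ratio is 0.00406 / 0.005475 (the normalizer cancels) = 0.7416.

0.7416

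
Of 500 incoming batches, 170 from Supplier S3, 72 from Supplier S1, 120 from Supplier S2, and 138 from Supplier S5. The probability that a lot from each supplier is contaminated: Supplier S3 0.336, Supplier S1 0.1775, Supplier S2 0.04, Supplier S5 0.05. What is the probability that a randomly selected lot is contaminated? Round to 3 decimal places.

Unnormalized posteriors (prior × likelihood):
  Supplier S3: 0.34 × 0.336 = 0.11424
  Supplier S1: 0.144 × 0.1775 = 0.02556
  Supplier S2: 0.24 × 0.04 = 0.0096
  Supplier S5: 0.276 × 0.05 = 0.0138
P(contaminated) = 0.11424 + 0.02556 + 0.0096 + 0.0138 = 0.1632 → 0.163.

0.163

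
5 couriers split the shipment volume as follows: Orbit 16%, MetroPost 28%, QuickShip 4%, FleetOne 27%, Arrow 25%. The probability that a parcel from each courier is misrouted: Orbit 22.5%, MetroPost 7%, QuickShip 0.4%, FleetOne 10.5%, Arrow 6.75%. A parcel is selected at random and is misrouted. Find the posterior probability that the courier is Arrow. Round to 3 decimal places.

Unnormalized posteriors (prior × likelihood):
  Orbit: 0.16 × 0.225 = 0.036
  MetroPost: 0.28 × 0.07 = 0.0196
  QuickShip: 0.04 × 0.004 = 0.00016
  FleetOne: 0.27 × 0.105 = 0.02835
  Arrow: 0.25 × 0.0675 = 0.016875
Total = 0.100985.
P(Arrow | evidence) = 0.016875 / 0.100985 ≈ 0.167.

0.167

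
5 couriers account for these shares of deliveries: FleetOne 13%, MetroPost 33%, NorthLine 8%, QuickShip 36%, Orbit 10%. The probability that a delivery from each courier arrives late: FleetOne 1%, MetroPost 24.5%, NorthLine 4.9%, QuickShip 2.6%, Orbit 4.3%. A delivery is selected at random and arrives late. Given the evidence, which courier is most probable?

MetroPost

By Bayes' rule, posterior ∝ prior × likelihood:
  FleetOne: 0.13 × 0.01 = 0.0013
  MetroPost: 0.33 × 0.245 = 0.08085
  NorthLine: 0.08 × 0.049 = 0.00392
  QuickShip: 0.36 × 0.026 = 0.00936
  Orbit: 0.1 × 0.043 = 0.0043
Normalizing constant = 0.09973.
Largest term belongs to MetroPost, so MetroPost is most probable.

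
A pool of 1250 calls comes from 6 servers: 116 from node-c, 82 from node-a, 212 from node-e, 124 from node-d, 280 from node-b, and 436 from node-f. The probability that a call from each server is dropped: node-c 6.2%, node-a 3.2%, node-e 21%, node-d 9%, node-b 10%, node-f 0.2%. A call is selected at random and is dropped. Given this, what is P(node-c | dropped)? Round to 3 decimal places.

By Bayes' rule, posterior ∝ prior × likelihood:
  node-c: 0.0928 × 0.062 = 0.0057536
  node-a: 0.0656 × 0.032 = 0.0020992
  node-e: 0.1696 × 0.21 = 0.035616
  node-d: 0.0992 × 0.09 = 0.008928
  node-b: 0.224 × 0.1 = 0.0224
  node-f: 0.3488 × 0.002 = 0.0006976
Sum = 0.0754944.
P(node-c | evidence) = 0.0057536 / 0.0754944 ≈ 0.076.

0.076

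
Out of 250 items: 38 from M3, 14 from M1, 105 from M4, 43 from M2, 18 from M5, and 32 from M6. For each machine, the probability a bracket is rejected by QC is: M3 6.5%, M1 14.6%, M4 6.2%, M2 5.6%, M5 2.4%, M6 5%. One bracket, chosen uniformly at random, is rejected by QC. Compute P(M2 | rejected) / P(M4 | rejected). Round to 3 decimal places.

0.370

Prior × likelihood for each hypothesis:
  M3: 0.152 × 0.065 = 0.00988
  M1: 0.056 × 0.146 = 0.008176
  M4: 0.42 × 0.062 = 0.02604
  M2: 0.172 × 0.056 = 0.009632
  M5: 0.072 × 0.024 = 0.001728
  M6: 0.128 × 0.05 = 0.0064
Sum = 0.061856.
The ratio is 0.009632 / 0.02604 (the normalizer cancels) = 0.370.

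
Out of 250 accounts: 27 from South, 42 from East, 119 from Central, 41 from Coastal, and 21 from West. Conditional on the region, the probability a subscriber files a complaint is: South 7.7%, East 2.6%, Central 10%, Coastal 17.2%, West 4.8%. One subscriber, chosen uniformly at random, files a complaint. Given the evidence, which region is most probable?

Compute prior × likelihood for every hypothesis:
  South: 0.108 × 0.077 = 0.008316
  East: 0.168 × 0.026 = 0.004368
  Central: 0.476 × 0.1 = 0.0476
  Coastal: 0.164 × 0.172 = 0.028208
  West: 0.084 × 0.048 = 0.004032
Total = 0.092524.
Largest term belongs to Central, so Central is most probable.

Central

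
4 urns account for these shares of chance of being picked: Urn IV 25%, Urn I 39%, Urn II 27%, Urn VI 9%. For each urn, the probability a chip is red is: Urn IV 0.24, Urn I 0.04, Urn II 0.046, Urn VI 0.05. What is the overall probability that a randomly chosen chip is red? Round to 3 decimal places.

0.093

By Bayes' rule, posterior ∝ prior × likelihood:
  Urn IV: 0.25 × 0.24 = 0.06
  Urn I: 0.39 × 0.04 = 0.0156
  Urn II: 0.27 × 0.046 = 0.01242
  Urn VI: 0.09 × 0.05 = 0.0045
P(red) = 0.06 + 0.0156 + 0.01242 + 0.0045 = 0.09252 → 0.093.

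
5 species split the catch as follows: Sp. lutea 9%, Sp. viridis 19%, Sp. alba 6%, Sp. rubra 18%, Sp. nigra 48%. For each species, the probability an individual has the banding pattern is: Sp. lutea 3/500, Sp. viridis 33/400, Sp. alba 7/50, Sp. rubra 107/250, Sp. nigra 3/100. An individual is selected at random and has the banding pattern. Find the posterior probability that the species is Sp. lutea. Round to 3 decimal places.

0.005

By Bayes' rule, posterior ∝ prior × likelihood:
  Sp. lutea: 0.09 × 0.006 = 0.00054
  Sp. viridis: 0.19 × 0.0825 = 0.015675
  Sp. alba: 0.06 × 0.14 = 0.0084
  Sp. rubra: 0.18 × 0.428 = 0.07704
  Sp. nigra: 0.48 × 0.03 = 0.0144
Total = 0.116055.
P(Sp. lutea | evidence) = 0.00054 / 0.116055 ≈ 0.005.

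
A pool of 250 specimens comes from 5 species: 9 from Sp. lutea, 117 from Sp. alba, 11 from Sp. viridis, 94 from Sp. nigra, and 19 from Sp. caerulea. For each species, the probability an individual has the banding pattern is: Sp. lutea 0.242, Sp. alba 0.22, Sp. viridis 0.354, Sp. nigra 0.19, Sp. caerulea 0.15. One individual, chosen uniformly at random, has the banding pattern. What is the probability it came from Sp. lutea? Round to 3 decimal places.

Unnormalized posteriors (prior × likelihood):
  Sp. lutea: 0.036 × 0.242 = 0.008712
  Sp. alba: 0.468 × 0.22 = 0.10296
  Sp. viridis: 0.044 × 0.354 = 0.015576
  Sp. nigra: 0.376 × 0.19 = 0.07144
  Sp. caerulea: 0.076 × 0.15 = 0.0114
Normalizing constant = 0.210088.
P(Sp. lutea | evidence) = 0.008712 / 0.210088 ≈ 0.041.

0.041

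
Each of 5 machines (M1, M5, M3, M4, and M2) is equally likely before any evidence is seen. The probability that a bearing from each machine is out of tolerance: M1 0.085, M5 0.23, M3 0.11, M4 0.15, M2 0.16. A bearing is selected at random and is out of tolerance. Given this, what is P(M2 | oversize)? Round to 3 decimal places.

0.218

Since the prior is uniform, the posterior is proportional to the likelihood:
  M1: 0.085
  M5: 0.23
  M3: 0.11
  M4: 0.15
  M2: 0.16
Total = 0.735.
P(M2 | evidence) = 0.16 / 0.735 ≈ 0.218.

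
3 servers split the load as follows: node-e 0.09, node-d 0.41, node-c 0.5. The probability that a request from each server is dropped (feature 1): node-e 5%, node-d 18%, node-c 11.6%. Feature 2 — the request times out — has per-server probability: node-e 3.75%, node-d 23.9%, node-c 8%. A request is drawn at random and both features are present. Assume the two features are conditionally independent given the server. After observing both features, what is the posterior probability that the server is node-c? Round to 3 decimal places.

Compute prior × likelihood for every hypothesis:
  node-e: 0.09 × 0.05 × 0.0375 = 0.00016875
  node-d: 0.41 × 0.18 × 0.239 = 0.0176382
  node-c: 0.5 × 0.116 × 0.08 = 0.00464
Sum = 0.02244695.
P(node-c | evidence) = 0.00464 / 0.02244695 ≈ 0.207.

0.207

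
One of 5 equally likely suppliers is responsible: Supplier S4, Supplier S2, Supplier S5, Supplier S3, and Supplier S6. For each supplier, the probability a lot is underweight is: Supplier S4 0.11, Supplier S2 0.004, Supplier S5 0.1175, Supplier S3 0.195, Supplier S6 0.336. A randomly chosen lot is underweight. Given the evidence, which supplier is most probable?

Supplier S6

Since the prior is uniform, the posterior is proportional to the likelihood:
  Supplier S4: 0.11
  Supplier S2: 0.004
  Supplier S5: 0.1175
  Supplier S3: 0.195
  Supplier S6: 0.336
Normalizing constant = 0.7625.
Largest term belongs to Supplier S6, so Supplier S6 is most probable.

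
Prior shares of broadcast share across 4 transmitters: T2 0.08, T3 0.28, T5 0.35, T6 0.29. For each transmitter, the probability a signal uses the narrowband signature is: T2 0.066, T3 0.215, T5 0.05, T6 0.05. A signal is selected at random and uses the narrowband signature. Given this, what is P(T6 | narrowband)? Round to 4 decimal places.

0.1487

Prior × likelihood for each hypothesis:
  T2: 0.08 × 0.066 = 0.00528
  T3: 0.28 × 0.215 = 0.0602
  T5: 0.35 × 0.05 = 0.0175
  T6: 0.29 × 0.05 = 0.0145
Total = 0.09748.
P(T6 | evidence) = 0.0145 / 0.09748 ≈ 0.1487.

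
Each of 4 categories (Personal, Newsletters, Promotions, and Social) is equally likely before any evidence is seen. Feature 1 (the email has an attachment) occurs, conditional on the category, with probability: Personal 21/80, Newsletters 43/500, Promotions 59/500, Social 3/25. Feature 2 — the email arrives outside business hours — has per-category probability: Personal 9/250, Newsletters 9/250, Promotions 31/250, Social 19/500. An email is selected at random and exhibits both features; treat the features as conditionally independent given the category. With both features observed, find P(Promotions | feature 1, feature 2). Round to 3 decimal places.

0.461

With a uniform prior (1/4 each), posterior ∝ likelihood:
  Personal: 0.2625 × 0.036 = 0.00945
  Newsletters: 0.086 × 0.036 = 0.003096
  Promotions: 0.118 × 0.124 = 0.014632
  Social: 0.12 × 0.038 = 0.00456
Sum = 0.031738.
P(Promotions | evidence) = 0.014632 / 0.031738 ≈ 0.461.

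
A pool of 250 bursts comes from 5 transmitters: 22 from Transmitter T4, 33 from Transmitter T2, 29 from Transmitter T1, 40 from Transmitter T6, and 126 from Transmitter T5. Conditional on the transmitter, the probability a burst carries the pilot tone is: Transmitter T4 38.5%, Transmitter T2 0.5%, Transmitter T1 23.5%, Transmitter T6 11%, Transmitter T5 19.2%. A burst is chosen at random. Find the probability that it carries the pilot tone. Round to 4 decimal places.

0.1762

Prior × likelihood for each hypothesis:
  Transmitter T4: 0.088 × 0.385 = 0.03388
  Transmitter T2: 0.132 × 0.005 = 0.00066
  Transmitter T1: 0.116 × 0.235 = 0.02726
  Transmitter T6: 0.16 × 0.11 = 0.0176
  Transmitter T5: 0.504 × 0.192 = 0.096768
P(pilot) = 0.03388 + 0.00066 + 0.02726 + 0.0176 + 0.096768 = 0.176168 → 0.1762.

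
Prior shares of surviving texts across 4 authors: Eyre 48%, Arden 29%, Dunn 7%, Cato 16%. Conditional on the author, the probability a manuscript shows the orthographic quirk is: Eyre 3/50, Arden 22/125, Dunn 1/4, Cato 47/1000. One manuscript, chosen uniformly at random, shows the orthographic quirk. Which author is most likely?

Compute prior × likelihood for every hypothesis:
  Eyre: 0.48 × 0.06 = 0.0288
  Arden: 0.29 × 0.176 = 0.05104
  Dunn: 0.07 × 0.25 = 0.0175
  Cato: 0.16 × 0.047 = 0.00752
Normalizing constant = 0.10486.
Largest term belongs to Arden, so Arden is most probable.

Arden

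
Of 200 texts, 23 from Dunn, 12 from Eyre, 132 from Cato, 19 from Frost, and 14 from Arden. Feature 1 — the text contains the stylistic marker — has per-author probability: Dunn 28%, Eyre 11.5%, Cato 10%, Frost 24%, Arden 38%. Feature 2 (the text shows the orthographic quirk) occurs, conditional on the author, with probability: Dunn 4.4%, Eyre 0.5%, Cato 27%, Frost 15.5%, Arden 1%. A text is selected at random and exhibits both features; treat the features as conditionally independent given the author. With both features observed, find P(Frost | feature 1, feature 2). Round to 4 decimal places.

Unnormalized posteriors (prior × likelihood):
  Dunn: 0.115 × 0.28 × 0.044 = 0.0014168
  Eyre: 0.06 × 0.115 × 0.005 = 0.0000345
  Cato: 0.66 × 0.1 × 0.27 = 0.01782
  Frost: 0.095 × 0.24 × 0.155 = 0.003534
  Arden: 0.07 × 0.38 × 0.01 = 0.000266
Normalizing constant = 0.0230713.
P(Frost | evidence) = 0.003534 / 0.0230713 ≈ 0.1532.

0.1532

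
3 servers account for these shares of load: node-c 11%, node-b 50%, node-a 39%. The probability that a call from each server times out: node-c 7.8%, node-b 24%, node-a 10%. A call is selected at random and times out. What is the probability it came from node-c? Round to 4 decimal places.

0.0512

By Bayes' rule, posterior ∝ prior × likelihood:
  node-c: 0.11 × 0.078 = 0.00858
  node-b: 0.5 × 0.24 = 0.12
  node-a: 0.39 × 0.1 = 0.039
Sum = 0.16758.
P(node-c | evidence) = 0.00858 / 0.16758 ≈ 0.0512.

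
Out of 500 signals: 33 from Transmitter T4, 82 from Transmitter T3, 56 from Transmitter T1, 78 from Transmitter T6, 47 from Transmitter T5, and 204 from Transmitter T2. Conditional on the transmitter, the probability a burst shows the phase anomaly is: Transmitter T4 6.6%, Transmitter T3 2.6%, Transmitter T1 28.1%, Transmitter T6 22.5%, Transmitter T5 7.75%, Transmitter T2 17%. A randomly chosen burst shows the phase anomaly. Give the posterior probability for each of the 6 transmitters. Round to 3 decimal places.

Transmitter T4 0.029, Transmitter T3 0.028, Transmitter T1 0.207, Transmitter T6 0.231, Transmitter T5 0.048, Transmitter T2 0.457

By Bayes' rule, posterior ∝ prior × likelihood:
  Transmitter T4: 0.066 × 0.066 = 0.004356
  Transmitter T3: 0.164 × 0.026 = 0.004264
  Transmitter T1: 0.112 × 0.281 = 0.031472
  Transmitter T6: 0.156 × 0.225 = 0.0351
  Transmitter T5: 0.094 × 0.0775 = 0.007285
  Transmitter T2: 0.408 × 0.17 = 0.06936
Sum = 0.151837.
P(Transmitter T4 | anomaly) = 0.004356/0.151837 ≈ 0.029
P(Transmitter T3 | anomaly) = 0.004264/0.151837 ≈ 0.028
P(Transmitter T1 | anomaly) = 0.031472/0.151837 ≈ 0.207
P(Transmitter T6 | anomaly) = 0.0351/0.151837 ≈ 0.231
P(Transmitter T5 | anomaly) = 0.007285/0.151837 ≈ 0.048
P(Transmitter T2 | anomaly) = 0.06936/0.151837 ≈ 0.457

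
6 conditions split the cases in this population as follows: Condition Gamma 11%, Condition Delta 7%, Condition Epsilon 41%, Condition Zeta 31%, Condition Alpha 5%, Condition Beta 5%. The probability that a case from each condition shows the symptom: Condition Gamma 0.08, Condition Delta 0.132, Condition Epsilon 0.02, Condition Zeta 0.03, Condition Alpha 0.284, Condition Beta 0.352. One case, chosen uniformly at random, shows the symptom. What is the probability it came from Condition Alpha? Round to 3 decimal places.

0.211

Compute prior × likelihood for every hypothesis:
  Condition Gamma: 0.11 × 0.08 = 0.0088
  Condition Delta: 0.07 × 0.132 = 0.00924
  Condition Epsilon: 0.41 × 0.02 = 0.0082
  Condition Zeta: 0.31 × 0.03 = 0.0093
  Condition Alpha: 0.05 × 0.284 = 0.0142
  Condition Beta: 0.05 × 0.352 = 0.0176
Total = 0.06734.
P(Condition Alpha | evidence) = 0.0142 / 0.06734 ≈ 0.211.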